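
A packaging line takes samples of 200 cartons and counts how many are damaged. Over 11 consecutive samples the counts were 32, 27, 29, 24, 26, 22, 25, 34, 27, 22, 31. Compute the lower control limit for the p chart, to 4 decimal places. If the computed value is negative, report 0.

p̄ = Σdᵢ / (k·n) = 299 / (11 × 200) = 0.13591
LCL = p̄ − 3·√(p̄(1−p̄)/n) = 0.13591 − 3 × 0.02423 = 0.06321

0.0632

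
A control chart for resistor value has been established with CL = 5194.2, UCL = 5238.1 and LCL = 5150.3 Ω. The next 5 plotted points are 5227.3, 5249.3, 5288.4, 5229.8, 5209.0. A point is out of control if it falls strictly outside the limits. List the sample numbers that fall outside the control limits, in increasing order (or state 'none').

Compare each point to [5150.3, 5238.1]: sample 2 = 5249.3 > UCL; sample 3 = 5288.4 > UCL.

2, 3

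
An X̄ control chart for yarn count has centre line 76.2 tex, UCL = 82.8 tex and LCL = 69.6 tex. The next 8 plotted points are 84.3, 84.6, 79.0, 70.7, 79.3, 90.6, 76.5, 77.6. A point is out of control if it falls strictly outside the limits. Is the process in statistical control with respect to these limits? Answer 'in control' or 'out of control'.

Compare each point to [69.6, 82.8]: sample 1 = 84.3 > UCL; sample 2 = 84.6 > UCL; sample 6 = 90.6 > UCL.

out of control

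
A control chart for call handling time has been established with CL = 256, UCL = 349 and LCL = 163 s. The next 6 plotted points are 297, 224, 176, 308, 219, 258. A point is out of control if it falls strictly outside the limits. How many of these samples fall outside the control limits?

All 6 points lie within [163, 349].

0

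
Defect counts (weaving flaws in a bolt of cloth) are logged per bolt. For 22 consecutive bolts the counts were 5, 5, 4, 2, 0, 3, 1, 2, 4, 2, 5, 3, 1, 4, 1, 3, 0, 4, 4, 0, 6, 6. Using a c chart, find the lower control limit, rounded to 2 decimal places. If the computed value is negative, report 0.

0.00

c̄ = (5 + 5 + 4 + 2 + 0 + 3 + 1 + 2 + 4 + 2 + 5 + 3 + 1 + 4 + 1 + 3 + 0 + 4 + 4 + 0 + 6 + 6) / 22 = 65 / 22 = 2.9545
LCL = c̄ − 3√c̄ = 2.9545 − 3 × 1.7189 = -2.2021 → 0 (cannot be negative)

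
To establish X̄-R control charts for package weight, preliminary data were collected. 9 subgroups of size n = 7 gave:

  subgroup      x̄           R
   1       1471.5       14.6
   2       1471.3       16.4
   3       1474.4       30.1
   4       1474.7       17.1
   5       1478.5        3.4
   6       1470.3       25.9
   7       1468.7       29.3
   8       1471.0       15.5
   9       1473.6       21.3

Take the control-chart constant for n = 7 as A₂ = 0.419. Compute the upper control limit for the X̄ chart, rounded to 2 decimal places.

X̄̄ = (1471.5 + 1471.3 + 1474.4 + 1474.7 + 1478.5 + 1470.3 + 1468.7 + 1471.0 + 1473.6) / 9 = 13254.0000 / 9 = 1472.6667
R̄ = (14.6 + 16.4 + 30.1 + 17.1 + 3.4 + 25.9 + 29.3 + 15.5 + 21.3) / 9 = 173.6000 / 9 = 19.2889
UCL = X̄̄ + A₂·R̄ = 1472.6667 + 0.419 × 19.2889 = 1480.7487

1480.75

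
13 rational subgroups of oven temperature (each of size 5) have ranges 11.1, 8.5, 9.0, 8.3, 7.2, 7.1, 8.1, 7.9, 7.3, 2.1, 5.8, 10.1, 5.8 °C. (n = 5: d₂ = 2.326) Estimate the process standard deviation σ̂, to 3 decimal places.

3.251

R̄ = (11.1 + 8.5 + 9.0 + 8.3 + 7.2 + 7.1 + 8.1 + 7.9 + 7.3 + 2.1 + 5.8 + 10.1 + 5.8) / 13 = 7.5615
σ̂ = R̄ / d₂ = 7.5615 / 2.326 = 3.2509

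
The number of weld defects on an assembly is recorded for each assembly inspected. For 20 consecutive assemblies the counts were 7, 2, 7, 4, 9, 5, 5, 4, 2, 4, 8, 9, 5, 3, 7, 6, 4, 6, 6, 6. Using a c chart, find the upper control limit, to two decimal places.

c̄ = (7 + 2 + 7 + 4 + 9 + 5 + 5 + 4 + 2 + 4 + 8 + 9 + 5 + 3 + 7 + 6 + 4 + 6 + 6 + 6) / 20 = 109 / 20 = 5.4500
UCL = c̄ + 3√c̄ = 5.4500 + 3 × √5.4500 = 5.4500 + 3 × 2.3345 = 12.4536

12.45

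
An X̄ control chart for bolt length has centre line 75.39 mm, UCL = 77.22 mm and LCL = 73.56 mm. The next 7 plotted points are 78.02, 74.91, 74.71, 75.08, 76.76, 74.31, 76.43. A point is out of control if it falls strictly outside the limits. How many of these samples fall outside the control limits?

Compare each point to [73.56, 77.22]: sample 1 = 78.02 > UCL.

1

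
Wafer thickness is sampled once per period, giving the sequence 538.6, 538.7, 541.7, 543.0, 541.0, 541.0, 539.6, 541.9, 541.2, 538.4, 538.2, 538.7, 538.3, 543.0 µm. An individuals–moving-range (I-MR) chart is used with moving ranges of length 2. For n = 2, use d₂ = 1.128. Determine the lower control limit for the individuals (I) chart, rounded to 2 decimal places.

X̄ = (538.6 + 538.7 + 541.7 + 543.0 + 541.0 + 541.0 + 539.6 + 541.9 + 541.2 + 538.4 + 538.2 + 538.7 + 538.3 + 543.0) / 14 = 540.2357
Moving ranges: 0.1, 3.0, 1.3, 2.0, 0.0, 1.4, 2.3, 0.7, 2.8, 0.2, 0.5, 0.4, 4.7; M̄R̄ = 19.4000 / 13 = 1.4923
LCL = X̄ − 3·M̄R̄/d₂ = 540.2357 − 3 × 1.4923 / 1.128 = 536.2668

536.27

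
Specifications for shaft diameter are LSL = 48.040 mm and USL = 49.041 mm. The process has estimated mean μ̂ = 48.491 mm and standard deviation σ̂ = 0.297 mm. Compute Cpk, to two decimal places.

0.51

Cpu = (USL − μ̂) / (3σ̂) = (49.041 − 48.491) / (3 × 0.297) = 0.6173; Cpl = (μ̂ − LSL) / (3σ̂) = (48.491 − 48.040) / (3 × 0.297) = 0.5062; Cpk = min(Cpu, Cpl) = 0.5062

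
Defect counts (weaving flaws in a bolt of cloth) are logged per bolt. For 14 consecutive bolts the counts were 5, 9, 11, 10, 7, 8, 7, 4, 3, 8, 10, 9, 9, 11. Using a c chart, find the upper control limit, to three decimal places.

16.376

c̄ = (5 + 9 + 11 + 10 + 7 + 8 + 7 + 4 + 3 + 8 + 10 + 9 + 9 + 11) / 14 = 111 / 14 = 7.9286
UCL = c̄ + 3√c̄ = 7.9286 + 3 × √7.9286 = 7.9286 + 3 × 2.8158 = 16.3759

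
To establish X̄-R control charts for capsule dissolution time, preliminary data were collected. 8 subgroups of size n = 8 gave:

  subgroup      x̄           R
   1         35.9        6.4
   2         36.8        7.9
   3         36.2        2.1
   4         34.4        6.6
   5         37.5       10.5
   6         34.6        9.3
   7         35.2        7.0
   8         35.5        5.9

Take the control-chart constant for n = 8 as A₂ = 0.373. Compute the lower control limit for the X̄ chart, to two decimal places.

X̄̄ = (35.9 + 36.8 + 36.2 + 34.4 + 37.5 + 34.6 + 35.2 + 35.5) / 8 = 286.1000 / 8 = 35.7625
R̄ = (6.4 + 7.9 + 2.1 + 6.6 + 10.5 + 9.3 + 7.0 + 5.9) / 8 = 55.7000 / 8 = 6.9625
LCL = X̄̄ − A₂·R̄ = 35.7625 − 0.373 × 6.9625 = 33.1655

33.17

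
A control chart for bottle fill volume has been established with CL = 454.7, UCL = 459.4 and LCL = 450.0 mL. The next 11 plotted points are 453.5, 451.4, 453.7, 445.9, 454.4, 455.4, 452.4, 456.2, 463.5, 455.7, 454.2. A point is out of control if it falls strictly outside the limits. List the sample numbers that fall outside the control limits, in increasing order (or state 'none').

Compare each point to [450.0, 459.4]: sample 4 = 445.9 < LCL; sample 9 = 463.5 > UCL.

4, 9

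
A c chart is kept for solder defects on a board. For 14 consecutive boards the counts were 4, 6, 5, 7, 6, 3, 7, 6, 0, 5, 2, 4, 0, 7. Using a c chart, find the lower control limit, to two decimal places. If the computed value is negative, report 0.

0.00

c̄ = (4 + 6 + 5 + 7 + 6 + 3 + 7 + 6 + 0 + 5 + 2 + 4 + 0 + 7) / 14 = 62 / 14 = 4.4286
LCL = c̄ − 3√c̄ = 4.4286 − 3 × 2.1044 = -1.8847 → 0 (cannot be negative)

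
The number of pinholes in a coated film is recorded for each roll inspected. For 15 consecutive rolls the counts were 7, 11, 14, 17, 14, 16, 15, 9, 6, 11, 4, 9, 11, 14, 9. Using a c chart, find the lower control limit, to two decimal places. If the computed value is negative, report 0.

c̄ = (7 + 11 + 14 + 17 + 14 + 16 + 15 + 9 + 6 + 11 + 4 + 9 + 11 + 14 + 9) / 15 = 167 / 15 = 11.1333
LCL = c̄ − 3√c̄ = 11.1333 − 3 × 3.3367 = 1.1233

1.12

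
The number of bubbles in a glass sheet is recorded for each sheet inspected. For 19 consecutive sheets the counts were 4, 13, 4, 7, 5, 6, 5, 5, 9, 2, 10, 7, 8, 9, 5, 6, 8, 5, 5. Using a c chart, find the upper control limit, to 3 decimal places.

14.107

c̄ = (4 + 13 + 4 + 7 + 5 + 6 + 5 + 5 + 9 + 2 + 10 + 7 + 8 + 9 + 5 + 6 + 8 + 5 + 5) / 19 = 123 / 19 = 6.4737
UCL = c̄ + 3√c̄ = 6.4737 + 3 × √6.4737 = 6.4737 + 3 × 2.5443 = 14.1067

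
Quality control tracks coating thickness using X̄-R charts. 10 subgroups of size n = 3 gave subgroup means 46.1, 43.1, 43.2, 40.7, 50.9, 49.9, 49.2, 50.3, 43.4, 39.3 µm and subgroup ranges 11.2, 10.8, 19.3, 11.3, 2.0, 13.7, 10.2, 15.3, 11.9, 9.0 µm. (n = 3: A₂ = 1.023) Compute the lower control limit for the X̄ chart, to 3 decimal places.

X̄̄ = (46.1 + 43.1 + 43.2 + 40.7 + 50.9 + 49.9 + 49.2 + 50.3 + 43.4 + 39.3) / 10 = 456.1000 / 10 = 45.6100
R̄ = (11.2 + 10.8 + 19.3 + 11.3 + 2.0 + 13.7 + 10.2 + 15.3 + 11.9 + 9.0) / 10 = 114.7000 / 10 = 11.4700
LCL = X̄̄ − A₂·R̄ = 45.6100 − 1.023 × 11.4700 = 33.8762

33.876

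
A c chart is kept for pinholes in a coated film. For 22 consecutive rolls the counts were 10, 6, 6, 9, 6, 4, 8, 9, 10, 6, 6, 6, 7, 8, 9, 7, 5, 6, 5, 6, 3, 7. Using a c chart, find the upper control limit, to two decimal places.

c̄ = (10 + 6 + 6 + 9 + 6 + 4 + 8 + 9 + 10 + 6 + 6 + 6 + 7 + 8 + 9 + 7 + 5 + 6 + 5 + 6 + 3 + 7) / 22 = 149 / 22 = 6.7727
UCL = c̄ + 3√c̄ = 6.7727 + 3 × √6.7727 = 6.7727 + 3 × 2.6024 = 14.5801

14.58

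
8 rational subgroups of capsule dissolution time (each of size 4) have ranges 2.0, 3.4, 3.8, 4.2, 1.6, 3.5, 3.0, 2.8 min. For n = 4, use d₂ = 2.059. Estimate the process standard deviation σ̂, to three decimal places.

1.475

R̄ = (2.0 + 3.4 + 3.8 + 4.2 + 1.6 + 3.5 + 3.0 + 2.8) / 8 = 3.0375
σ̂ = R̄ / d₂ = 3.0375 / 2.059 = 1.4752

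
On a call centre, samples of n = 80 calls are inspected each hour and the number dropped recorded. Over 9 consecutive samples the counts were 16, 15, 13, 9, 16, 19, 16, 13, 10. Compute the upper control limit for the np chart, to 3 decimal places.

p̄ = Σdᵢ / (k·n) = 127 / (9 × 80) = 0.17639
UCL = np̄ + 3·√(np̄(1−p̄)) = 14.1111 + 3 × √(14.1111×0.82361) = 14.1111 + 3 × 3.4091 = 24.3385

24.338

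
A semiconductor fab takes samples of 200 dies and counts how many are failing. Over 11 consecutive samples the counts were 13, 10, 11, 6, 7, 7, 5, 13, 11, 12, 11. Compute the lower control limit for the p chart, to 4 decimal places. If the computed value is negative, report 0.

0.0028

p̄ = Σdᵢ / (k·n) = 106 / (11 × 200) = 0.04818
LCL = p̄ − 3·√(p̄(1−p̄)/n) = 0.04818 − 3 × 0.01514 = 0.00275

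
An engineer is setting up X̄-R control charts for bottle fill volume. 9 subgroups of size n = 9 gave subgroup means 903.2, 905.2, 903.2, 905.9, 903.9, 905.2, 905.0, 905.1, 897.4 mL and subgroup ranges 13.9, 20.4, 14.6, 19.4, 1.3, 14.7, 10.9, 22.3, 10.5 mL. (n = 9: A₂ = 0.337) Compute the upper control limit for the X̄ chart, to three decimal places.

908.582

X̄̄ = (903.2 + 905.2 + 903.2 + 905.9 + 903.9 + 905.2 + 905.0 + 905.1 + 897.4) / 9 = 8134.1000 / 9 = 903.7889
R̄ = (13.9 + 20.4 + 14.6 + 19.4 + 1.3 + 14.7 + 10.9 + 22.3 + 10.5) / 9 = 128.0000 / 9 = 14.2222
UCL = X̄̄ + A₂·R̄ = 903.7889 + 0.337 × 14.2222 = 908.5818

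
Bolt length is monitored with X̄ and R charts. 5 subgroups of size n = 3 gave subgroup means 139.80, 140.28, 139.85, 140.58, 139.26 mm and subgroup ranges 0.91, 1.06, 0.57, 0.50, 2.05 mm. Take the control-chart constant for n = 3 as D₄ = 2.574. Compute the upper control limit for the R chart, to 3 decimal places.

2.620

R̄ = (0.91 + 1.06 + 0.57 + 0.50 + 2.05) / 5 = 5.0900 / 5 = 1.0180
UCL_R = D₄·R̄ = 2.574 × 1.0180 = 2.6203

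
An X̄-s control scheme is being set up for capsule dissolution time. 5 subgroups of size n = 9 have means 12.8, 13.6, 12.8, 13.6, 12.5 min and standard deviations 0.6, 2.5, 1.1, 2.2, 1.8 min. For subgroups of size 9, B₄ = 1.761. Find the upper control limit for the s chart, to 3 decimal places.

s̄ = (0.6 + 2.5 + 1.1 + 2.2 + 1.8) / 5 = 1.6400
UCL_s = B₄·s̄ = 1.761 × 1.6400 = 2.8880

2.888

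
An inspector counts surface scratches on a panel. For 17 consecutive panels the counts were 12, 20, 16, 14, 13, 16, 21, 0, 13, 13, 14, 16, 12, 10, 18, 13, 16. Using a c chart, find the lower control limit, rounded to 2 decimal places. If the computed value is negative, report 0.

c̄ = (12 + 20 + 16 + 14 + 13 + 16 + 21 + 0 + 13 + 13 + 14 + 16 + 12 + 10 + 18 + 13 + 16) / 17 = 237 / 17 = 13.9412
LCL = c̄ − 3√c̄ = 13.9412 − 3 × 3.7338 = 2.7398

2.74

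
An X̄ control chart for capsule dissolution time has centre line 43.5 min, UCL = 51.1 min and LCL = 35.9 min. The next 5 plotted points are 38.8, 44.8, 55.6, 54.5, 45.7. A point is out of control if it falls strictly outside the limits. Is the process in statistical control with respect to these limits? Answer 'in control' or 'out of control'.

out of control

Compare each point to [35.9, 51.1]: sample 3 = 55.6 > UCL; sample 4 = 54.5 > UCL.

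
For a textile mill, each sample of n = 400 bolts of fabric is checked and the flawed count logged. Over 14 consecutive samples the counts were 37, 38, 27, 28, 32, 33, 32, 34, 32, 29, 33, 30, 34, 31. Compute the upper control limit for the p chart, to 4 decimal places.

0.1211

p̄ = Σdᵢ / (k·n) = 450 / (14 × 400) = 0.08036
UCL = p̄ + 3·√(p̄(1−p̄)/n) = 0.08036 + 3 × √(0.08036×0.91964/400) = 0.08036 + 3 × 0.01359 = 0.12113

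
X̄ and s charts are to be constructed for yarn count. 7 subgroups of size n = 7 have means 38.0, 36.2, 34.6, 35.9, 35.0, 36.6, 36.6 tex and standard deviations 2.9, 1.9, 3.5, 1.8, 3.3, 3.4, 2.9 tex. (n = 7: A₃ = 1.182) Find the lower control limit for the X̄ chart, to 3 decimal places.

X̄̄ = (38.0 + 36.2 + 34.6 + 35.9 + 35.0 + 36.6 + 36.6) / 7 = 36.1286
s̄ = (2.9 + 1.9 + 3.5 + 1.8 + 3.3 + 3.4 + 2.9) / 7 = 2.8143
LCL = X̄̄ − A₃·s̄ = 36.1286 − 1.182 × 2.8143 = 32.8021

32.802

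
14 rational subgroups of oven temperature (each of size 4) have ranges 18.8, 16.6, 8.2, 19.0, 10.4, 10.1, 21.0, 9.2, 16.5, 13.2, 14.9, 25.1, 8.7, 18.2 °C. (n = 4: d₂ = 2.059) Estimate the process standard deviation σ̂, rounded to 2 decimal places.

R̄ = (18.8 + 16.6 + 8.2 + 19.0 + 10.4 + 10.1 + 21.0 + 9.2 + 16.5 + 13.2 + 14.9 + 25.1 + 8.7 + 18.2) / 14 = 14.9929
σ̂ = R̄ / d₂ = 14.9929 / 2.059 = 7.2816

7.28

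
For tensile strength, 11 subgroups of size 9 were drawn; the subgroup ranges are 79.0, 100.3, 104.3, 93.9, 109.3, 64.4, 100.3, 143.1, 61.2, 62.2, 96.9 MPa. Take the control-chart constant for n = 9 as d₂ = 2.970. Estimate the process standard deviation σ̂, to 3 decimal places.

31.065

R̄ = (79.0 + 100.3 + 104.3 + 93.9 + 109.3 + 64.4 + 100.3 + 143.1 + 61.2 + 62.2 + 96.9) / 11 = 92.2636
σ̂ = R̄ / d₂ = 92.2636 / 2.970 = 31.0652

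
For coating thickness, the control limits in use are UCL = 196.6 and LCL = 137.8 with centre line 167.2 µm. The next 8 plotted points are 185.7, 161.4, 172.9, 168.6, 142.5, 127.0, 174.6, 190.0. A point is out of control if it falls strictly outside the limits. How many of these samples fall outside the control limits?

Compare each point to [137.8, 196.6]: sample 6 = 127.0 < LCL.

1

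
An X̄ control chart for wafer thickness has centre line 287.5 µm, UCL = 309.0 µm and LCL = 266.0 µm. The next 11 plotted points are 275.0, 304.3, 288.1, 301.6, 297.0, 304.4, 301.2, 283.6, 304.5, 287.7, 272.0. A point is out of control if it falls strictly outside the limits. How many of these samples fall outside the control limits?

All 11 points lie within [266.0, 309.0].

0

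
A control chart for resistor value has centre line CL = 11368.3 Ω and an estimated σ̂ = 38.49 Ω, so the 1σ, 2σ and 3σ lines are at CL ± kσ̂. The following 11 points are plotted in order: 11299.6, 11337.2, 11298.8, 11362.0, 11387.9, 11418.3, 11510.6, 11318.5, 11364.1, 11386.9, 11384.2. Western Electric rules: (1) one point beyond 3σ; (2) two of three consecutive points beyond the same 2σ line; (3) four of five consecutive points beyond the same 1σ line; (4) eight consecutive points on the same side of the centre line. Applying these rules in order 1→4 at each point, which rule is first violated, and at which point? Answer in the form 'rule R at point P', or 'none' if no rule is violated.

rule 1 at point 7

Zone of each point (C = within 1σ̂, B = 1σ̂–2σ̂, A = 2σ̂–3σ̂, * = beyond 3σ̂; sign = side of CL): 1:-B, 2:-C, 3:-B, 4:-C, 5:+C, 6:+B, 7:+*, 8:-B, 9:-C, 10:+C, 11:+C
Rule 1 (one point beyond the 3σ limits) is satisfied at point 7.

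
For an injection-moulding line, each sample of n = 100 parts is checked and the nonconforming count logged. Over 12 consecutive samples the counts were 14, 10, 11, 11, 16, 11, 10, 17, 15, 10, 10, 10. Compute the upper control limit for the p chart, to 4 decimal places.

p̄ = Σdᵢ / (k·n) = 145 / (12 × 100) = 0.12083
UCL = p̄ + 3·√(p̄(1−p̄)/n) = 0.12083 + 3 × √(0.12083×0.87917/100) = 0.12083 + 3 × 0.03259 = 0.21861

0.2186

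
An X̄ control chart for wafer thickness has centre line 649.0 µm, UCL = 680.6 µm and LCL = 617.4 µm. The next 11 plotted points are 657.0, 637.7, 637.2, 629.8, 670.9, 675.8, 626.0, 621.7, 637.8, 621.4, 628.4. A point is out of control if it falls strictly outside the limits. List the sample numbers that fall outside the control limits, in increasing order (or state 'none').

All 11 points lie within [617.4, 680.6].

none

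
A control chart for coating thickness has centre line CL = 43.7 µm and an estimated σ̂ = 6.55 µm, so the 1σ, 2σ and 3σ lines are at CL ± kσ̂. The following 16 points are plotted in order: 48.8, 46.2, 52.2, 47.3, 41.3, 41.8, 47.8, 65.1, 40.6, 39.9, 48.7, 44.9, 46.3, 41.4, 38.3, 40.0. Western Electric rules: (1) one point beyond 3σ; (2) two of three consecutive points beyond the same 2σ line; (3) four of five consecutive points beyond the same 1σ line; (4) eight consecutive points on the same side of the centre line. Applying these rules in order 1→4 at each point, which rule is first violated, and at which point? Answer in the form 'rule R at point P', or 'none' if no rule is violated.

rule 1 at point 8

Zone of each point (C = within 1σ̂, B = 1σ̂–2σ̂, A = 2σ̂–3σ̂, * = beyond 3σ̂; sign = side of CL): 1:+C, 2:+C, 3:+B, 4:+C, 5:-C, 6:-C, 7:+C, 8:+*, 9:-C, 10:-C, 11:+C, 12:+C, 13:+C, 14:-C, 15:-C, 16:-C
Rule 1 (one point beyond the 3σ limits) is satisfied at point 8.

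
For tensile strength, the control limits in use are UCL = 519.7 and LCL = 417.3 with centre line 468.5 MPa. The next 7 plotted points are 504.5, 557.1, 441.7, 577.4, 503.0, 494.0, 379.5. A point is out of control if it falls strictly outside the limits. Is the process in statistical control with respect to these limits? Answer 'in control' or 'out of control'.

Compare each point to [417.3, 519.7]: sample 2 = 557.1 > UCL; sample 4 = 577.4 > UCL; sample 7 = 379.5 < LCL.

out of control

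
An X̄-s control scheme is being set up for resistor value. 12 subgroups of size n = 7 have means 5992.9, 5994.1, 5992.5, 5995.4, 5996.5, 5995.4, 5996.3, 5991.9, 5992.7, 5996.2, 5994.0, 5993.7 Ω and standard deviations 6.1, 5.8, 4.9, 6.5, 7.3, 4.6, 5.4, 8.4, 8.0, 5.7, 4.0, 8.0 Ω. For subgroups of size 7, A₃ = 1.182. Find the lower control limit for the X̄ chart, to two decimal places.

5986.94

X̄̄ = (5992.9 + 5994.1 + 5992.5 + 5995.4 + 5996.5 + 5995.4 + 5996.3 + 5991.9 + 5992.7 + 5996.2 + 5994.0 + 5993.7) / 12 = 5994.3000
s̄ = (6.1 + 5.8 + 4.9 + 6.5 + 7.3 + 4.6 + 5.4 + 8.4 + 8.0 + 5.7 + 4.0 + 8.0) / 12 = 6.2250
LCL = X̄̄ − A₃·s̄ = 5994.3000 − 1.182 × 6.2250 = 5986.9421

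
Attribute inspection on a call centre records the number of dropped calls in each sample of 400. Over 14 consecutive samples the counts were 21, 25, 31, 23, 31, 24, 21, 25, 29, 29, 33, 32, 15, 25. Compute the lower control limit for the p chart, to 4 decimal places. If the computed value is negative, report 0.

p̄ = Σdᵢ / (k·n) = 364 / (14 × 400) = 0.06500
LCL = p̄ − 3·√(p̄(1−p̄)/n) = 0.06500 − 3 × 0.01233 = 0.02802

0.0280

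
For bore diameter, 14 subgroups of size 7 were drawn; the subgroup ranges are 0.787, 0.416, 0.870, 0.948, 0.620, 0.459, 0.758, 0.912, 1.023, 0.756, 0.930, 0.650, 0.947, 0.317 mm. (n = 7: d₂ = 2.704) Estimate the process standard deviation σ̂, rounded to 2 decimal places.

R̄ = (0.787 + 0.416 + 0.870 + 0.948 + 0.620 + 0.459 + 0.758 + 0.912 + 1.023 + 0.756 + 0.930 + 0.650 + 0.947 + 0.317) / 14 = 0.7424
σ̂ = R̄ / d₂ = 0.7424 / 2.704 = 0.2745

0.27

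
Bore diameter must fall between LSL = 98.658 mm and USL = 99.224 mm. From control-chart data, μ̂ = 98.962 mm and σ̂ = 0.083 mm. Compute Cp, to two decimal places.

1.14

Cp = (USL − LSL) / (6σ̂) = (99.224 − 98.658) / (6 × 0.083) = 0.5660 / 0.4980 = 1.1365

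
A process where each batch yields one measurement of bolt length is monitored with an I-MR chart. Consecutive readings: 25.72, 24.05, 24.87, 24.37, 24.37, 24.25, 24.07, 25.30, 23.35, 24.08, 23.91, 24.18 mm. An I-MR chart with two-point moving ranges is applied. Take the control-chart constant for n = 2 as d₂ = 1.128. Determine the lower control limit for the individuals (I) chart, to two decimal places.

22.53

X̄ = (25.72 + 24.05 + 24.87 + 24.37 + 24.37 + 24.25 + 24.07 + 25.30 + 23.35 + 24.08 + 23.91 + 24.18) / 12 = 24.3767
Moving ranges: 1.67, 0.82, 0.50, 0.00, 0.12, 0.18, 1.23, 1.95, 0.73, 0.17, 0.27; M̄R̄ = 7.6400 / 11 = 0.6945
LCL = X̄ − 3·M̄R̄/d₂ = 24.3767 − 3 × 0.6945 / 1.128 = 22.5295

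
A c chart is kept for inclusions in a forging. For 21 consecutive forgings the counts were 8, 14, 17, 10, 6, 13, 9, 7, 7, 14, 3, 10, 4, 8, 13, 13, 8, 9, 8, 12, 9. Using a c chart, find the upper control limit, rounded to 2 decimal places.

18.92

c̄ = (8 + 14 + 17 + 10 + 6 + 13 + 9 + 7 + 7 + 14 + 3 + 10 + 4 + 8 + 13 + 13 + 8 + 9 + 8 + 12 + 9) / 21 = 202 / 21 = 9.6190
UCL = c̄ + 3√c̄ = 9.6190 + 3 × √9.6190 = 9.6190 + 3 × 3.1015 = 18.9234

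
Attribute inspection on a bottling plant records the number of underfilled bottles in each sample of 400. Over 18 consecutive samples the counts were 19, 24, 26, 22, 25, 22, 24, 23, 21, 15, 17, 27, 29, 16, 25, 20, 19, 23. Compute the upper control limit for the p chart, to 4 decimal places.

0.0894

p̄ = Σdᵢ / (k·n) = 397 / (18 × 400) = 0.05514
UCL = p̄ + 3·√(p̄(1−p̄)/n) = 0.05514 + 3 × √(0.05514×0.94486/400) = 0.05514 + 3 × 0.01141 = 0.08938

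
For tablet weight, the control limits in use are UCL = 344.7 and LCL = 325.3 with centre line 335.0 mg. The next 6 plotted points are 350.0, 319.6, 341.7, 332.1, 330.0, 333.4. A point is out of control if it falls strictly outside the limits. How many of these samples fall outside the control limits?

Compare each point to [325.3, 344.7]: sample 1 = 350.0 > UCL; sample 2 = 319.6 < LCL.

2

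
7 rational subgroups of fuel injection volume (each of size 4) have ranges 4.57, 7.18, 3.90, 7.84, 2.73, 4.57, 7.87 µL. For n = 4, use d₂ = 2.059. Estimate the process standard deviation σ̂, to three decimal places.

2.682

R̄ = (4.57 + 7.18 + 3.90 + 7.84 + 2.73 + 4.57 + 7.87) / 7 = 5.5229
σ̂ = R̄ / d₂ = 5.5229 / 2.059 = 2.6823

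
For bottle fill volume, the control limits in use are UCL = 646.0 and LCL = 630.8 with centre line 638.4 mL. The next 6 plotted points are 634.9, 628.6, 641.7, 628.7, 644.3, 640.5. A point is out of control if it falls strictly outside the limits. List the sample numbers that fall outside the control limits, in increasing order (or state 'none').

2, 4

Compare each point to [630.8, 646.0]: sample 2 = 628.6 < LCL; sample 4 = 628.7 < LCL.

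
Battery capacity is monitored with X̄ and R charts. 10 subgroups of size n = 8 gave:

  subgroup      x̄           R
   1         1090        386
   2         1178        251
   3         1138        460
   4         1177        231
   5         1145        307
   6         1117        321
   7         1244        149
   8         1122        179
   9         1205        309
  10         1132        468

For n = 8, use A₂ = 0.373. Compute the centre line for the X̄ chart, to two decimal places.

X̄̄ = (1090 + 1178 + 1138 + 1177 + 1145 + 1117 + 1244 + 1122 + 1205 + 1132) / 10 = 11548.0000 / 10 = 1154.8000
CL = X̄̄ = 1154.8000

1154.80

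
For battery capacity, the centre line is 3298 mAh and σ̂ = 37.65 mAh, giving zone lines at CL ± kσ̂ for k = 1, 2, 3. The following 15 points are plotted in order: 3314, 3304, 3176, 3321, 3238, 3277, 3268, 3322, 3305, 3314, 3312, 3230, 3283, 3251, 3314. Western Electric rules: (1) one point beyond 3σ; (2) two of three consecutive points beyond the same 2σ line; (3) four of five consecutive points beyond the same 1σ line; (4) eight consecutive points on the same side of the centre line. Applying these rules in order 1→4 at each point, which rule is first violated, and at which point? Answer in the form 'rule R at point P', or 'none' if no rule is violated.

Zone of each point (C = within 1σ̂, B = 1σ̂–2σ̂, A = 2σ̂–3σ̂, * = beyond 3σ̂; sign = side of CL): 1:+C, 2:+C, 3:-*, 4:+C, 5:-B, 6:-C, 7:-C, 8:+C, 9:+C, 10:+C, 11:+C, 12:-B, 13:-C, 14:-B, 15:+C
Rule 1 (one point beyond the 3σ limits) is satisfied at point 3.

rule 1 at point 3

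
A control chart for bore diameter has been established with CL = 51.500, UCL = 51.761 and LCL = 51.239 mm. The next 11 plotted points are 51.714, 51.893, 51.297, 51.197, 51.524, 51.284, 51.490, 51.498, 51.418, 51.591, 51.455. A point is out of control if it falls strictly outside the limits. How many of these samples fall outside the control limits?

2

Compare each point to [51.239, 51.761]: sample 2 = 51.893 > UCL; sample 4 = 51.197 < LCL.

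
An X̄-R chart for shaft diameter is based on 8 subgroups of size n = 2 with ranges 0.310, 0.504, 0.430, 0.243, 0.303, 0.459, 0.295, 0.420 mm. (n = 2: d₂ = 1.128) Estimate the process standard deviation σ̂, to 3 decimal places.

R̄ = (0.310 + 0.504 + 0.430 + 0.243 + 0.303 + 0.459 + 0.295 + 0.420) / 8 = 0.3705
σ̂ = R̄ / d₂ = 0.3705 / 1.128 = 0.3285

0.328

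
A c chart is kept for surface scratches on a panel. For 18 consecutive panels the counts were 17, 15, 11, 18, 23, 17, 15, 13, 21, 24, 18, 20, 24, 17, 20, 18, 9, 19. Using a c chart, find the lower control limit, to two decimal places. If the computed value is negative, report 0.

5.09

c̄ = (17 + 15 + 11 + 18 + 23 + 17 + 15 + 13 + 21 + 24 + 18 + 20 + 24 + 17 + 20 + 18 + 9 + 19) / 18 = 319 / 18 = 17.7222
LCL = c̄ − 3√c̄ = 17.7222 − 3 × 4.2098 = 5.0929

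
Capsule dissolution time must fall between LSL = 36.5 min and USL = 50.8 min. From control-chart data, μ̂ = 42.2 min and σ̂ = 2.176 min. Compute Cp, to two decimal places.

1.10

Cp = (USL − LSL) / (6σ̂) = (50.8 − 36.5) / (6 × 2.176) = 14.3000 / 13.0560 = 1.0953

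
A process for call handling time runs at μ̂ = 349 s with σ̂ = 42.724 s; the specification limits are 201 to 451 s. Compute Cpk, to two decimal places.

Cpu = (USL − μ̂) / (3σ̂) = (451 − 349) / (3 × 42.724) = 0.7958; Cpl = (μ̂ − LSL) / (3σ̂) = (349 − 201) / (3 × 42.724) = 1.1547; Cpk = min(Cpu, Cpl) = 0.7958

0.80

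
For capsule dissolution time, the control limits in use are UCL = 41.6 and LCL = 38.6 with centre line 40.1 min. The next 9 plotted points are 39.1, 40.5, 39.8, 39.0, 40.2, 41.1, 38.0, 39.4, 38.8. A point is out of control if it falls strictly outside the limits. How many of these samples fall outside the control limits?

1

Compare each point to [38.6, 41.6]: sample 7 = 38.0 < LCL.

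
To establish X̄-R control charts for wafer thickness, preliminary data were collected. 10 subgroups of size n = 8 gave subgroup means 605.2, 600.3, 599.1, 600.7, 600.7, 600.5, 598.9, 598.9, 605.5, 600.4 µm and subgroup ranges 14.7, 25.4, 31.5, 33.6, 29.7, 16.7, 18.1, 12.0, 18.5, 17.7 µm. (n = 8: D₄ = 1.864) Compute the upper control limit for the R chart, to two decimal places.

R̄ = (14.7 + 25.4 + 31.5 + 33.6 + 29.7 + 16.7 + 18.1 + 12.0 + 18.5 + 17.7) / 10 = 217.9000 / 10 = 21.7900
UCL_R = D₄·R̄ = 1.864 × 21.7900 = 40.6166

40.62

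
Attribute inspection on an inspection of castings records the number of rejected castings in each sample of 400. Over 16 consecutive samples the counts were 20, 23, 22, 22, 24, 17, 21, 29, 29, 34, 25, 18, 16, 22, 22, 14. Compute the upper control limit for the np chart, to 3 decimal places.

p̄ = Σdᵢ / (k·n) = 358 / (16 × 400) = 0.05594
UCL = np̄ + 3·√(np̄(1−p̄)) = 22.3750 + 3 × √(22.3750×0.94406) = 22.3750 + 3 × 4.5960 = 36.1631

36.163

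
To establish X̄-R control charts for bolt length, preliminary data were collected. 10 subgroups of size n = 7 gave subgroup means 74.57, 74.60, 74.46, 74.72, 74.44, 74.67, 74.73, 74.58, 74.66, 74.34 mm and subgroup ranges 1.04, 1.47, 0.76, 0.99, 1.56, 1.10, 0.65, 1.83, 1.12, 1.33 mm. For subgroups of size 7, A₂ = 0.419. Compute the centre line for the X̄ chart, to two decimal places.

74.58

X̄̄ = (74.57 + 74.60 + 74.46 + 74.72 + 74.44 + 74.67 + 74.73 + 74.58 + 74.66 + 74.34) / 10 = 745.7700 / 10 = 74.5770
CL = X̄̄ = 74.5770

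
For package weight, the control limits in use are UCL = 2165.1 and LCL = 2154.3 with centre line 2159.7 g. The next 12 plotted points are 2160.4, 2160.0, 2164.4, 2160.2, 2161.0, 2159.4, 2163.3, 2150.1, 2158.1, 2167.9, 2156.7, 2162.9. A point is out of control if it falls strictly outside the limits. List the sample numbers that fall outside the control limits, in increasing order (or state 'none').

Compare each point to [2154.3, 2165.1]: sample 8 = 2150.1 < LCL; sample 10 = 2167.9 > UCL.

8, 10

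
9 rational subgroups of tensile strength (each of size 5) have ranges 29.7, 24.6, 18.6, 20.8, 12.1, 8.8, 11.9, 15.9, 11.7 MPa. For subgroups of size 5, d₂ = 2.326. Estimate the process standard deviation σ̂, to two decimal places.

7.36

R̄ = (29.7 + 24.6 + 18.6 + 20.8 + 12.1 + 8.8 + 11.9 + 15.9 + 11.7) / 9 = 17.1222
σ̂ = R̄ / d₂ = 17.1222 / 2.326 = 7.3612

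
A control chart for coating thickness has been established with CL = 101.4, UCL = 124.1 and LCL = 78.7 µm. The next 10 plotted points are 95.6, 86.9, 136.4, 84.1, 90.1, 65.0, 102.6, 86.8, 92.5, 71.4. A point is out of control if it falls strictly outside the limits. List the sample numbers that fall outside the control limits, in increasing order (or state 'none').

3, 6, 10

Compare each point to [78.7, 124.1]: sample 3 = 136.4 > UCL; sample 6 = 65.0 < LCL; sample 10 = 71.4 < LCL.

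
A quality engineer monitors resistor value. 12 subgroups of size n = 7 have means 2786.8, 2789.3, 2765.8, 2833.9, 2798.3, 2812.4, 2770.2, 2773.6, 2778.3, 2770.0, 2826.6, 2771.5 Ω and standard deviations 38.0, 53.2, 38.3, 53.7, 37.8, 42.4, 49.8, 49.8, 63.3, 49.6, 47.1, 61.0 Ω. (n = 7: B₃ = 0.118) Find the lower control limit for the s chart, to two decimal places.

5.74

s̄ = (38.0 + 53.2 + 38.3 + 53.7 + 37.8 + 42.4 + 49.8 + 49.8 + 63.3 + 49.6 + 47.1 + 61.0) / 12 = 48.6667
LCL_s = B₃·s̄ = 0.118 × 48.6667 = 5.7427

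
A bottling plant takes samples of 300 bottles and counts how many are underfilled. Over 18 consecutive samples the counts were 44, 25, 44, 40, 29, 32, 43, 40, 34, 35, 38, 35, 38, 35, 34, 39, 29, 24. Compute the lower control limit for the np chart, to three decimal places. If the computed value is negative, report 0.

18.672

p̄ = Σdᵢ / (k·n) = 638 / (18 × 300) = 0.11815
LCL = np̄ − 3·√(np̄(1−p̄)) = 35.4444 − 3 × 5.5908 = 18.6721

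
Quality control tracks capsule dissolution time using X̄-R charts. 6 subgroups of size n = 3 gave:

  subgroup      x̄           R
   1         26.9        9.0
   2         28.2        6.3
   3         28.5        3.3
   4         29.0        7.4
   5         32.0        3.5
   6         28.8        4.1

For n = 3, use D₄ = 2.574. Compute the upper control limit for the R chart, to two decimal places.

R̄ = (9.0 + 6.3 + 3.3 + 7.4 + 3.5 + 4.1) / 6 = 33.6000 / 6 = 5.6000
UCL_R = D₄·R̄ = 2.574 × 5.6000 = 14.4144

14.41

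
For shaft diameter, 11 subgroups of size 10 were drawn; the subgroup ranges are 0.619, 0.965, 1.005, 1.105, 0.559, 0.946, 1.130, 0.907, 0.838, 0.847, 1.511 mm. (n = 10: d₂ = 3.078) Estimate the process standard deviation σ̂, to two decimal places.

0.31

R̄ = (0.619 + 0.965 + 1.005 + 1.105 + 0.559 + 0.946 + 1.130 + 0.907 + 0.838 + 0.847 + 1.511) / 11 = 0.9484
σ̂ = R̄ / d₂ = 0.9484 / 3.078 = 0.3081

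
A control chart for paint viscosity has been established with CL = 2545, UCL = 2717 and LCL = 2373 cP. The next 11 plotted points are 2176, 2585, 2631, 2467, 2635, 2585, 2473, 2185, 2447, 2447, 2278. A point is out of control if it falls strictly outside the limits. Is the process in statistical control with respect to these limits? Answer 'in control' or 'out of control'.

out of control

Compare each point to [2373, 2717]: sample 1 = 2176 < LCL; sample 8 = 2185 < LCL; sample 11 = 2278 < LCL.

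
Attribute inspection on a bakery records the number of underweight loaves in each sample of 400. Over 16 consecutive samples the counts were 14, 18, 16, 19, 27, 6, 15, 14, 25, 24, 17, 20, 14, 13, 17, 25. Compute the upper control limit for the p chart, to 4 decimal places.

p̄ = Σdᵢ / (k·n) = 284 / (16 × 400) = 0.04437
UCL = p̄ + 3·√(p̄(1−p̄)/n) = 0.04437 + 3 × √(0.04437×0.95562/400) = 0.04437 + 3 × 0.01030 = 0.07526

0.0753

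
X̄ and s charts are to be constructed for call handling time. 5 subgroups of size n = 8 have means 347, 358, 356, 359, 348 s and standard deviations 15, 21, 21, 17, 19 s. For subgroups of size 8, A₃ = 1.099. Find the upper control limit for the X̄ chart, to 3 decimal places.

X̄̄ = (347 + 358 + 356 + 359 + 348) / 5 = 353.6000
s̄ = (15 + 21 + 21 + 17 + 19) / 5 = 18.6000
UCL = X̄̄ + A₃·s̄ = 353.6000 + 1.099 × 18.6000 = 374.0414

374.041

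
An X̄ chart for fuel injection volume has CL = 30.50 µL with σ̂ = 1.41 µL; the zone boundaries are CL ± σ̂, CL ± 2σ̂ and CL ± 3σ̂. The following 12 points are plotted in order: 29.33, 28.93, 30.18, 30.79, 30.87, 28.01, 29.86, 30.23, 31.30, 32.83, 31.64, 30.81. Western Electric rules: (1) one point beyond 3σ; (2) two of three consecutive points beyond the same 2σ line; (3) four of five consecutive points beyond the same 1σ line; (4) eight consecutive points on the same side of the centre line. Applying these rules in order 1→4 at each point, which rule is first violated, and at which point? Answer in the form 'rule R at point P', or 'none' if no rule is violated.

Zone of each point (C = within 1σ̂, B = 1σ̂–2σ̂, A = 2σ̂–3σ̂, * = beyond 3σ̂; sign = side of CL): 1:-C, 2:-B, 3:-C, 4:+C, 5:+C, 6:-B, 7:-C, 8:-C, 9:+C, 10:+B, 11:+C, 12:+C
No rule fires across all 12 points.

none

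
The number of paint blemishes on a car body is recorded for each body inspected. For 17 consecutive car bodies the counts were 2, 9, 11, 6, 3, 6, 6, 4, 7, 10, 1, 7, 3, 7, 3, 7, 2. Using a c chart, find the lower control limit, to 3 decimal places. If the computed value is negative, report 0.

0.000

c̄ = (2 + 9 + 11 + 6 + 3 + 6 + 6 + 4 + 7 + 10 + 1 + 7 + 3 + 7 + 3 + 7 + 2) / 17 = 94 / 17 = 5.5294
LCL = c̄ − 3√c̄ = 5.5294 − 3 × 2.3515 = -1.5250 → 0 (cannot be negative)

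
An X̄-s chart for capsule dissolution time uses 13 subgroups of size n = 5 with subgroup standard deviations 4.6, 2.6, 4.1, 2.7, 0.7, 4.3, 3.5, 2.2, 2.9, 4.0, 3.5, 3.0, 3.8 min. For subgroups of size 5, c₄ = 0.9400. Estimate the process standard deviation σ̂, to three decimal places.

3.429

s̄ = (4.6 + 2.6 + 4.1 + 2.7 + 0.7 + 4.3 + 3.5 + 2.2 + 2.9 + 4.0 + 3.5 + 3.0 + 3.8) / 13 = 3.2231
σ̂ = s̄ / c₄ = 3.2231 / 0.9400 = 3.4288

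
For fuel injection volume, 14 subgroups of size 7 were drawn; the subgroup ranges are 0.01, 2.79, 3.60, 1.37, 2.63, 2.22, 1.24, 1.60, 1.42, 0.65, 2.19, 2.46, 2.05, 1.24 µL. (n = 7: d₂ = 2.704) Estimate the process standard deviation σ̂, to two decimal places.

0.67

R̄ = (0.01 + 2.79 + 3.60 + 1.37 + 2.63 + 2.22 + 1.24 + 1.60 + 1.42 + 0.65 + 2.19 + 2.46 + 2.05 + 1.24) / 14 = 1.8193
σ̂ = R̄ / d₂ = 1.8193 / 2.704 = 0.6728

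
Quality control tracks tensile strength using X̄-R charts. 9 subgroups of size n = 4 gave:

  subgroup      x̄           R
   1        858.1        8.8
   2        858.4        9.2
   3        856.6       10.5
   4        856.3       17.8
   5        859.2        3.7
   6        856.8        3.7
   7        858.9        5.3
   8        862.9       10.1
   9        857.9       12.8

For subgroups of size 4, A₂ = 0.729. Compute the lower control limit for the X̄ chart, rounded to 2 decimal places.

X̄̄ = (858.1 + 858.4 + 856.6 + 856.3 + 859.2 + 856.8 + 858.9 + 862.9 + 857.9) / 9 = 7725.1000 / 9 = 858.3444
R̄ = (8.8 + 9.2 + 10.5 + 17.8 + 3.7 + 3.7 + 5.3 + 10.1 + 12.8) / 9 = 81.9000 / 9 = 9.1000
LCL = X̄̄ − A₂·R̄ = 858.3444 − 0.729 × 9.1000 = 851.7105

851.71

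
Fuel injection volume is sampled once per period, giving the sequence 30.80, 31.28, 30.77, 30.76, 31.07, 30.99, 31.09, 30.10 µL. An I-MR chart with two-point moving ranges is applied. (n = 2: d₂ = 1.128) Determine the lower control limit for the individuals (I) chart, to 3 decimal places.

X̄ = (30.80 + 31.28 + 30.77 + 30.76 + 31.07 + 30.99 + 31.09 + 30.10) / 8 = 30.8575
Moving ranges: 0.48, 0.51, 0.01, 0.31, 0.08, 0.10, 0.99; M̄R̄ = 2.4800 / 7 = 0.3543
LCL = X̄ − 3·M̄R̄/d₂ = 30.8575 − 3 × 0.3543 / 1.128 = 29.9153

29.915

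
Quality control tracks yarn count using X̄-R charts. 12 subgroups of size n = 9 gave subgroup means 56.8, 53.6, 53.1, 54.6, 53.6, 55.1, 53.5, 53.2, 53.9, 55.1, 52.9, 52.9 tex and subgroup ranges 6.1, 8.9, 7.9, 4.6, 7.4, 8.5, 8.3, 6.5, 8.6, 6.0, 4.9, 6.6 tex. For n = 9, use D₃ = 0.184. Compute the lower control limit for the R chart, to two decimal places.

R̄ = (6.1 + 8.9 + 7.9 + 4.6 + 7.4 + 8.5 + 8.3 + 6.5 + 8.6 + 6.0 + 4.9 + 6.6) / 12 = 84.3000 / 12 = 7.0250
LCL_R = D₃·R̄ = 0.184 × 7.0250 = 1.2926

1.29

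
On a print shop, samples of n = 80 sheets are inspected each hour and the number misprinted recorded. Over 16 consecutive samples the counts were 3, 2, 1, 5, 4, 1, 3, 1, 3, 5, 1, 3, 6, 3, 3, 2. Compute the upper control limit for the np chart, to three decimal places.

p̄ = Σdᵢ / (k·n) = 46 / (16 × 80) = 0.03594
UCL = np̄ + 3·√(np̄(1−p̄)) = 2.8750 + 3 × √(2.8750×0.96406) = 2.8750 + 3 × 1.6648 = 7.8695

7.870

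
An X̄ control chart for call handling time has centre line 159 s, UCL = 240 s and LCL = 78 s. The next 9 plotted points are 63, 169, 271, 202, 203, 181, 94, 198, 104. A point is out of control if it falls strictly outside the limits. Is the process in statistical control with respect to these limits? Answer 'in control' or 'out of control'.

Compare each point to [78, 240]: sample 1 = 63 < LCL; sample 3 = 271 > UCL.

out of control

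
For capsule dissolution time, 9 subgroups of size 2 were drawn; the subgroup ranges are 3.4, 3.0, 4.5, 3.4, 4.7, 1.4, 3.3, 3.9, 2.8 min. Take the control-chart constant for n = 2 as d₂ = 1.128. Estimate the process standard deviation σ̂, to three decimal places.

2.994

R̄ = (3.4 + 3.0 + 4.5 + 3.4 + 4.7 + 1.4 + 3.3 + 3.9 + 2.8) / 9 = 3.3778
σ̂ = R̄ / d₂ = 3.3778 / 1.128 = 2.9945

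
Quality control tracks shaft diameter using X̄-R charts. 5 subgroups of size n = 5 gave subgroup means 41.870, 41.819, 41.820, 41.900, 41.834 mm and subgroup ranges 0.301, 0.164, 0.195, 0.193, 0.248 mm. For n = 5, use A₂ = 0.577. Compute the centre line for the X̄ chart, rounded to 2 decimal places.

41.85

X̄̄ = (41.870 + 41.819 + 41.820 + 41.900 + 41.834) / 5 = 209.2430 / 5 = 41.8486
CL = X̄̄ = 41.8486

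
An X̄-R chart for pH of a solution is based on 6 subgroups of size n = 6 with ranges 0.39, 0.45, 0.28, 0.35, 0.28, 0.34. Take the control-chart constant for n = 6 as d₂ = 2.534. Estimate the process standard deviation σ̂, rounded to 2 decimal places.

R̄ = (0.39 + 0.45 + 0.28 + 0.35 + 0.28 + 0.34) / 6 = 0.3483
σ̂ = R̄ / d₂ = 0.3483 / 2.534 = 0.1375

0.14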